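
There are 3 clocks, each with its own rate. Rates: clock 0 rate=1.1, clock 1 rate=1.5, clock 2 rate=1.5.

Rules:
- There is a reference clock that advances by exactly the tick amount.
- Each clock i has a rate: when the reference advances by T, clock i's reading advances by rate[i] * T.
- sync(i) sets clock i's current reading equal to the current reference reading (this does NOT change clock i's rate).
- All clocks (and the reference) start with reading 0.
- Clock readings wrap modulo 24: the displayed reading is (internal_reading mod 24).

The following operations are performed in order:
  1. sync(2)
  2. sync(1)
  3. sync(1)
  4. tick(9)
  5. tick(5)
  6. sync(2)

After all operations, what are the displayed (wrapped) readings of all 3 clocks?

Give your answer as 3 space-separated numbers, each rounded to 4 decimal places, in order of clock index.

After op 1 sync(2): ref=0.0000 raw=[0.0000 0.0000 0.0000]
After op 2 sync(1): ref=0.0000 raw=[0.0000 0.0000 0.0000]
After op 3 sync(1): ref=0.0000 raw=[0.0000 0.0000 0.0000]
After op 4 tick(9): ref=9.0000 raw=[9.9000 13.5000 13.5000]
After op 5 tick(5): ref=14.0000 raw=[15.4000 21.0000 21.0000]
After op 6 sync(2): ref=14.0000 raw=[15.4000 21.0000 14.0000]
Wrap final raw readings (mod 24): 15.4000 mod 24 = 15.4000; 21.0000 mod 24 = 21.0000; 14.0000 mod 24 = 14.0000

Answer: 15.4000 21.0000 14.0000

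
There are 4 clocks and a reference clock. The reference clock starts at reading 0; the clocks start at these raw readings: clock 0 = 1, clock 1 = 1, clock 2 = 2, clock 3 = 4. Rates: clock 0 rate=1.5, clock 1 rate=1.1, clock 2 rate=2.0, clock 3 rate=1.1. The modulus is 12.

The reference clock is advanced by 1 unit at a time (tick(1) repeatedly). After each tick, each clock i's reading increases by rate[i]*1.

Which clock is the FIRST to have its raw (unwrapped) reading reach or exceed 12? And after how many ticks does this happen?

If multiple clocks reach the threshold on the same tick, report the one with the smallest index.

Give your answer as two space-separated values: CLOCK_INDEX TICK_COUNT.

clock 0: start=1, rate=1.5, needs 12-1 = 11; ticks = ceil(11/1.5) = ceil(7.3333) = 8; reading at tick 8 = 1 + 1.5*8 = 13.0000
clock 1: start=1, rate=1.1, needs 12-1 = 11; ticks = ceil(11/1.1) = ceil(10.0000) = 10; reading at tick 10 = 1 + 1.1*10 = 12.0000
clock 2: start=2, rate=2.0, needs 12-2 = 10; ticks = ceil(10/2.0) = ceil(5.0000) = 5; reading at tick 5 = 2 + 2.0*5 = 12.0000
clock 3: start=4, rate=1.1, needs 12-4 = 8; ticks = ceil(8/1.1) = ceil(7.2727) = 8; reading at tick 8 = 4 + 1.1*8 = 12.8000
Minimum tick count = 5; winners = [2]; smallest index = 2

Answer: 2 5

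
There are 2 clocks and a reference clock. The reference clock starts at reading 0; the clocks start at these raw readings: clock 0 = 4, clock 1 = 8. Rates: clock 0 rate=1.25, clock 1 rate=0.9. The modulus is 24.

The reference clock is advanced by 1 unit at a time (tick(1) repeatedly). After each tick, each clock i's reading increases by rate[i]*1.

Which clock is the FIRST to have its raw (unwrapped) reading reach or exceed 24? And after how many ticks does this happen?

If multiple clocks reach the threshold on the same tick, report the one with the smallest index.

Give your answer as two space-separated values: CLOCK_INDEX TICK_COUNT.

Answer: 0 16

Derivation:
clock 0: start=4, rate=1.25, needs 24-4 = 20; ticks = ceil(20/1.25) = ceil(16.0000) = 16; reading at tick 16 = 4 + 1.25*16 = 24.0000
clock 1: start=8, rate=0.9, needs 24-8 = 16; ticks = ceil(16/0.9) = ceil(17.7778) = 18; reading at tick 18 = 8 + 0.9*18 = 24.2000
Minimum tick count = 16; winners = [0]; smallest index = 0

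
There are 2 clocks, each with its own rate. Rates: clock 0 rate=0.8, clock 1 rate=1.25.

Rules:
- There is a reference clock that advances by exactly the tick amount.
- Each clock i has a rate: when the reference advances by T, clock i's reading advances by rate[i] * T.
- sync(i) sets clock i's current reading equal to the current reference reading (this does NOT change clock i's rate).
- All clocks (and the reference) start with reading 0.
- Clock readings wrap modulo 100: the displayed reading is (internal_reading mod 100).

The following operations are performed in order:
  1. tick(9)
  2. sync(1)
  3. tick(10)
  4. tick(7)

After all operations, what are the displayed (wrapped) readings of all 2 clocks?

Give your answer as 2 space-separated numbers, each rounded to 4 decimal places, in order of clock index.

After op 1 tick(9): ref=9.0000 raw=[7.2000 11.2500]
After op 2 sync(1): ref=9.0000 raw=[7.2000 9.0000]
After op 3 tick(10): ref=19.0000 raw=[15.2000 21.5000]
After op 4 tick(7): ref=26.0000 raw=[20.8000 30.2500]
Wrap final raw readings (mod 100): 20.8000 mod 100 = 20.8000; 30.2500 mod 100 = 30.2500

Answer: 20.8000 30.2500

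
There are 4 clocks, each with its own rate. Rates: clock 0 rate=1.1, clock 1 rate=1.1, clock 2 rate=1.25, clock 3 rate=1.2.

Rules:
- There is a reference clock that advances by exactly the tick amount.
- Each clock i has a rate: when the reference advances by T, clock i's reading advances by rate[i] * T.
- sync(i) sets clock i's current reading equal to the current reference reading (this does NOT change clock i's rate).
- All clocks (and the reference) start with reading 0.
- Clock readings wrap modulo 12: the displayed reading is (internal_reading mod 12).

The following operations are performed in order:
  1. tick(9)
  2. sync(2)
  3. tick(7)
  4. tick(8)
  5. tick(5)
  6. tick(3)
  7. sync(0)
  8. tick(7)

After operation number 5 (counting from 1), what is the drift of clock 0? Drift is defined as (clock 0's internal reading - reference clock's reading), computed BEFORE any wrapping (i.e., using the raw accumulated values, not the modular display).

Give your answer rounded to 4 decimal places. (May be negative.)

After op 1 tick(9): ref=9.0000 raw=[9.9000 9.9000 11.2500 10.8000]
After op 2 sync(2): ref=9.0000 raw=[9.9000 9.9000 9.0000 10.8000]
After op 3 tick(7): ref=16.0000 raw=[17.6000 17.6000 17.7500 19.2000]
After op 4 tick(8): ref=24.0000 raw=[26.4000 26.4000 27.7500 28.8000]
After op 5 tick(5): ref=29.0000 raw=[31.9000 31.9000 34.0000 34.8000]
Drift of clock 0 after op 5: 31.9000 - 29.0000 = 2.9000

Answer: 2.9000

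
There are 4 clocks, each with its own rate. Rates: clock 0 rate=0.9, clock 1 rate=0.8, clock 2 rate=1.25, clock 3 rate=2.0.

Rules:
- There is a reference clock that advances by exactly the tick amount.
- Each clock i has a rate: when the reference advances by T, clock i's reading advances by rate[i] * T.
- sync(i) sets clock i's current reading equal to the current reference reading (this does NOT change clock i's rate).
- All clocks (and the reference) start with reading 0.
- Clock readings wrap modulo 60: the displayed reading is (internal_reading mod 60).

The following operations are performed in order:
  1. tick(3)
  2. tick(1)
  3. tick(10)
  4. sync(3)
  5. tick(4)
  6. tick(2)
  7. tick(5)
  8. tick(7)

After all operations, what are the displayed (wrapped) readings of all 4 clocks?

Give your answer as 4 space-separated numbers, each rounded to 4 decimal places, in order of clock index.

Answer: 28.8000 25.6000 40.0000 50.0000

Derivation:
After op 1 tick(3): ref=3.0000 raw=[2.7000 2.4000 3.7500 6.0000]
After op 2 tick(1): ref=4.0000 raw=[3.6000 3.2000 5.0000 8.0000]
After op 3 tick(10): ref=14.0000 raw=[12.6000 11.2000 17.5000 28.0000]
After op 4 sync(3): ref=14.0000 raw=[12.6000 11.2000 17.5000 14.0000]
After op 5 tick(4): ref=18.0000 raw=[16.2000 14.4000 22.5000 22.0000]
After op 6 tick(2): ref=20.0000 raw=[18.0000 16.0000 25.0000 26.0000]
After op 7 tick(5): ref=25.0000 raw=[22.5000 20.0000 31.2500 36.0000]
After op 8 tick(7): ref=32.0000 raw=[28.8000 25.6000 40.0000 50.0000]
Wrap final raw readings (mod 60): 28.8000 mod 60 = 28.8000; 25.6000 mod 60 = 25.6000; 40.0000 mod 60 = 40.0000; 50.0000 mod 60 = 50.0000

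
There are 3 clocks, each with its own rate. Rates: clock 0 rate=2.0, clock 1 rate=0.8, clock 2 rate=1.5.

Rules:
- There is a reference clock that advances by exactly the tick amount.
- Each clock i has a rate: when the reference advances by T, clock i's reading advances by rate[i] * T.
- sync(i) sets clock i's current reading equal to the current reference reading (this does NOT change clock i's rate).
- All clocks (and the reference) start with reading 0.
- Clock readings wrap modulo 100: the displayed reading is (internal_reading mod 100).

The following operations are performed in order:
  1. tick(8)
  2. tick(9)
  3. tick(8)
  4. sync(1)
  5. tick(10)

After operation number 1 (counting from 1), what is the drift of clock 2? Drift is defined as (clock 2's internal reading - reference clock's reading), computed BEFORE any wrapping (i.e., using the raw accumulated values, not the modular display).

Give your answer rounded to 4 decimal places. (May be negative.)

After op 1 tick(8): ref=8.0000 raw=[16.0000 6.4000 12.0000]
Drift of clock 2 after op 1: 12.0000 - 8.0000 = 4.0000

Answer: 4.0000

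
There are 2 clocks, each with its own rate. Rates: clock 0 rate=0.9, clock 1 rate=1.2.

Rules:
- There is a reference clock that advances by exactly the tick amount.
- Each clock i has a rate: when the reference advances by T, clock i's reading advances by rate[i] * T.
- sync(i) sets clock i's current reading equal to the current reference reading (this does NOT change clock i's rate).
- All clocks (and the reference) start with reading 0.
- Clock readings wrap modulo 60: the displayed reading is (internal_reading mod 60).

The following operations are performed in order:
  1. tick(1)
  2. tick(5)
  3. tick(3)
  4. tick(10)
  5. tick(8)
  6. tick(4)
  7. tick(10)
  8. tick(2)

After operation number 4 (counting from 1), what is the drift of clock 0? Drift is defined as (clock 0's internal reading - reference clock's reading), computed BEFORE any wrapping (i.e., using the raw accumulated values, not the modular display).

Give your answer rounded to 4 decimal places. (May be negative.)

After op 1 tick(1): ref=1.0000 raw=[0.9000 1.2000]
After op 2 tick(5): ref=6.0000 raw=[5.4000 7.2000]
After op 3 tick(3): ref=9.0000 raw=[8.1000 10.8000]
After op 4 tick(10): ref=19.0000 raw=[17.1000 22.8000]
Drift of clock 0 after op 4: 17.1000 - 19.0000 = -1.9000

Answer: -1.9000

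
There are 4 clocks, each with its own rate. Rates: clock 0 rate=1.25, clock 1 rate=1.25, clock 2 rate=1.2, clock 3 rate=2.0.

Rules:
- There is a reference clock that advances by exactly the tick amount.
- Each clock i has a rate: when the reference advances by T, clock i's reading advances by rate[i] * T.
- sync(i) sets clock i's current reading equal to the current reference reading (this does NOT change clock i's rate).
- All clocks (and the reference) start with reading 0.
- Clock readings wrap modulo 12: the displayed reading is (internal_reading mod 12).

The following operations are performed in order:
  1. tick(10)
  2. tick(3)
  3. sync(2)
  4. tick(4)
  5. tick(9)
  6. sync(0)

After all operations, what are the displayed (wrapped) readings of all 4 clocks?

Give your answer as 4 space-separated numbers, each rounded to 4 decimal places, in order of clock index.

After op 1 tick(10): ref=10.0000 raw=[12.5000 12.5000 12.0000 20.0000]
After op 2 tick(3): ref=13.0000 raw=[16.2500 16.2500 15.6000 26.0000]
After op 3 sync(2): ref=13.0000 raw=[16.2500 16.2500 13.0000 26.0000]
After op 4 tick(4): ref=17.0000 raw=[21.2500 21.2500 17.8000 34.0000]
After op 5 tick(9): ref=26.0000 raw=[32.5000 32.5000 28.6000 52.0000]
After op 6 sync(0): ref=26.0000 raw=[26.0000 32.5000 28.6000 52.0000]
Wrap final raw readings (mod 12): 26.0000 mod 12 = 2.0000; 32.5000 mod 12 = 8.5000; 28.6000 mod 12 = 4.6000; 52.0000 mod 12 = 4.0000

Answer: 2.0000 8.5000 4.6000 4.0000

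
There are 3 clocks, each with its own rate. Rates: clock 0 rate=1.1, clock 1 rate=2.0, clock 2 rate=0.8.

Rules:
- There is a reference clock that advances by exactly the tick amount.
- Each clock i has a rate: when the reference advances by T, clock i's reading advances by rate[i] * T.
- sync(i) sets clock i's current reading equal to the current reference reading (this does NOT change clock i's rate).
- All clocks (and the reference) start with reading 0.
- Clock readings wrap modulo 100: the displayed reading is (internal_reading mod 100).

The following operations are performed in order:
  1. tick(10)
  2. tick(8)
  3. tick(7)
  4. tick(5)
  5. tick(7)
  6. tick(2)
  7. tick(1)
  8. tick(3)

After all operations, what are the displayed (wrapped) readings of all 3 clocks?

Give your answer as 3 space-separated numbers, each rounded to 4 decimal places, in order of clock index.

Answer: 47.3000 86.0000 34.4000

Derivation:
After op 1 tick(10): ref=10.0000 raw=[11.0000 20.0000 8.0000]
After op 2 tick(8): ref=18.0000 raw=[19.8000 36.0000 14.4000]
After op 3 tick(7): ref=25.0000 raw=[27.5000 50.0000 20.0000]
After op 4 tick(5): ref=30.0000 raw=[33.0000 60.0000 24.0000]
After op 5 tick(7): ref=37.0000 raw=[40.7000 74.0000 29.6000]
After op 6 tick(2): ref=39.0000 raw=[42.9000 78.0000 31.2000]
After op 7 tick(1): ref=40.0000 raw=[44.0000 80.0000 32.0000]
After op 8 tick(3): ref=43.0000 raw=[47.3000 86.0000 34.4000]
Wrap final raw readings (mod 100): 47.3000 mod 100 = 47.3000; 86.0000 mod 100 = 86.0000; 34.4000 mod 100 = 34.4000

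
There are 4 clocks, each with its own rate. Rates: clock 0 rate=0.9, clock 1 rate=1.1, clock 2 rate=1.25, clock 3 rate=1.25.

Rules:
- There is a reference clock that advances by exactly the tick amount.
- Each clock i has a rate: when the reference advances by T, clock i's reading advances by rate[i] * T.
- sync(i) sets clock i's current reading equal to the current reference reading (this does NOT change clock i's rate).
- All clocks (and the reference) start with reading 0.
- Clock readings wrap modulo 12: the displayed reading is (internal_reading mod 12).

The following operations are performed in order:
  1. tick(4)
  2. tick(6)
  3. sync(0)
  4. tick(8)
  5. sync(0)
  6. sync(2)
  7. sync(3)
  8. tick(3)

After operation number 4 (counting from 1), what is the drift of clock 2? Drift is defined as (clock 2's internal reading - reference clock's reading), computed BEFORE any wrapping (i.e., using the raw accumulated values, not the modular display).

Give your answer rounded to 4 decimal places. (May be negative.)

After op 1 tick(4): ref=4.0000 raw=[3.6000 4.4000 5.0000 5.0000]
After op 2 tick(6): ref=10.0000 raw=[9.0000 11.0000 12.5000 12.5000]
After op 3 sync(0): ref=10.0000 raw=[10.0000 11.0000 12.5000 12.5000]
After op 4 tick(8): ref=18.0000 raw=[17.2000 19.8000 22.5000 22.5000]
Drift of clock 2 after op 4: 22.5000 - 18.0000 = 4.5000

Answer: 4.5000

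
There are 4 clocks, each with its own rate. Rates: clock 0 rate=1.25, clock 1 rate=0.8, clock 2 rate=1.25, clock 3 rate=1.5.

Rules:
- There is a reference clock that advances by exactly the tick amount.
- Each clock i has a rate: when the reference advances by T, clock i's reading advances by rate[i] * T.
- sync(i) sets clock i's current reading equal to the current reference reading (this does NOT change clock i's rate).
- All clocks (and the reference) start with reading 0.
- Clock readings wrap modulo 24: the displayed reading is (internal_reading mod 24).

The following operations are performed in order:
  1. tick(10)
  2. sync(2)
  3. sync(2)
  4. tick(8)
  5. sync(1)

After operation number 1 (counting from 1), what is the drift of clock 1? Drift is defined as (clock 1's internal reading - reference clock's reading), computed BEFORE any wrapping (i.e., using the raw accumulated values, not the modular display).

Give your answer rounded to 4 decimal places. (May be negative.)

Answer: -2.0000

Derivation:
After op 1 tick(10): ref=10.0000 raw=[12.5000 8.0000 12.5000 15.0000]
Drift of clock 1 after op 1: 8.0000 - 10.0000 = -2.0000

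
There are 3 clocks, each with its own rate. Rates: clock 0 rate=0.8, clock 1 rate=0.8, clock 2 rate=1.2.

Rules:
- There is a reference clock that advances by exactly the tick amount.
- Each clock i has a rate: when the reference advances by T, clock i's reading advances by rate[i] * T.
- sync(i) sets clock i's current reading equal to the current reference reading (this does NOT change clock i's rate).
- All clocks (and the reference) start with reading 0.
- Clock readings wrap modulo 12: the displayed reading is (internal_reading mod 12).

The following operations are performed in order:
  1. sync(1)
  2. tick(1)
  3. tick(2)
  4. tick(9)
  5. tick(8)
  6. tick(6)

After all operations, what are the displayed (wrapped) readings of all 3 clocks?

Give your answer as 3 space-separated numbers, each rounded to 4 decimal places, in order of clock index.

After op 1 sync(1): ref=0.0000 raw=[0.0000 0.0000 0.0000]
After op 2 tick(1): ref=1.0000 raw=[0.8000 0.8000 1.2000]
After op 3 tick(2): ref=3.0000 raw=[2.4000 2.4000 3.6000]
After op 4 tick(9): ref=12.0000 raw=[9.6000 9.6000 14.4000]
After op 5 tick(8): ref=20.0000 raw=[16.0000 16.0000 24.0000]
After op 6 tick(6): ref=26.0000 raw=[20.8000 20.8000 31.2000]
Wrap final raw readings (mod 12): 20.8000 mod 12 = 8.8000; 20.8000 mod 12 = 8.8000; 31.2000 mod 12 = 7.2000

Answer: 8.8000 8.8000 7.2000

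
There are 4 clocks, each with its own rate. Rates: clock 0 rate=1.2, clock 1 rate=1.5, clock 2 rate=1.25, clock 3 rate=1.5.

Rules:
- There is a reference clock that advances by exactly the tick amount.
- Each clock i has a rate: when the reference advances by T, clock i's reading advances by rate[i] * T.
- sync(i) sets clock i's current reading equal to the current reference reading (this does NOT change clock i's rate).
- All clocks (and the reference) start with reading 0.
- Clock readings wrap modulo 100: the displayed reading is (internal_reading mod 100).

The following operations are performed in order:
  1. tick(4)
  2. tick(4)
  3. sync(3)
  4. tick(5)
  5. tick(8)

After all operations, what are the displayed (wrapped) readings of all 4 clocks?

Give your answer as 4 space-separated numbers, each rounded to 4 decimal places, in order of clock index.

After op 1 tick(4): ref=4.0000 raw=[4.8000 6.0000 5.0000 6.0000]
After op 2 tick(4): ref=8.0000 raw=[9.6000 12.0000 10.0000 12.0000]
After op 3 sync(3): ref=8.0000 raw=[9.6000 12.0000 10.0000 8.0000]
After op 4 tick(5): ref=13.0000 raw=[15.6000 19.5000 16.2500 15.5000]
After op 5 tick(8): ref=21.0000 raw=[25.2000 31.5000 26.2500 27.5000]
Wrap final raw readings (mod 100): 25.2000 mod 100 = 25.2000; 31.5000 mod 100 = 31.5000; 26.2500 mod 100 = 26.2500; 27.5000 mod 100 = 27.5000

Answer: 25.2000 31.5000 26.2500 27.5000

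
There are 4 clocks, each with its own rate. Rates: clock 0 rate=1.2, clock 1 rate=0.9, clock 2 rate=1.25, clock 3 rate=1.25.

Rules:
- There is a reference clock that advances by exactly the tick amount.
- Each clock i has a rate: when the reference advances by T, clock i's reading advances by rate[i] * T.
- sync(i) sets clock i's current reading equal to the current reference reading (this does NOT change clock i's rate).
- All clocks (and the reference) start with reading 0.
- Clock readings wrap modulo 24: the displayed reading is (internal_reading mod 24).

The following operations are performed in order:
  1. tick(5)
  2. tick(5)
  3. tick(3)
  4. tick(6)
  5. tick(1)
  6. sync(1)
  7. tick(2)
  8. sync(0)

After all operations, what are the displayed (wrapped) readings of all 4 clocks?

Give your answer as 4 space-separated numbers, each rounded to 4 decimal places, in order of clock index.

Answer: 22.0000 21.8000 3.5000 3.5000

Derivation:
After op 1 tick(5): ref=5.0000 raw=[6.0000 4.5000 6.2500 6.2500]
After op 2 tick(5): ref=10.0000 raw=[12.0000 9.0000 12.5000 12.5000]
After op 3 tick(3): ref=13.0000 raw=[15.6000 11.7000 16.2500 16.2500]
After op 4 tick(6): ref=19.0000 raw=[22.8000 17.1000 23.7500 23.7500]
After op 5 tick(1): ref=20.0000 raw=[24.0000 18.0000 25.0000 25.0000]
After op 6 sync(1): ref=20.0000 raw=[24.0000 20.0000 25.0000 25.0000]
After op 7 tick(2): ref=22.0000 raw=[26.4000 21.8000 27.5000 27.5000]
After op 8 sync(0): ref=22.0000 raw=[22.0000 21.8000 27.5000 27.5000]
Wrap final raw readings (mod 24): 22.0000 mod 24 = 22.0000; 21.8000 mod 24 = 21.8000; 27.5000 mod 24 = 3.5000; 27.5000 mod 24 = 3.5000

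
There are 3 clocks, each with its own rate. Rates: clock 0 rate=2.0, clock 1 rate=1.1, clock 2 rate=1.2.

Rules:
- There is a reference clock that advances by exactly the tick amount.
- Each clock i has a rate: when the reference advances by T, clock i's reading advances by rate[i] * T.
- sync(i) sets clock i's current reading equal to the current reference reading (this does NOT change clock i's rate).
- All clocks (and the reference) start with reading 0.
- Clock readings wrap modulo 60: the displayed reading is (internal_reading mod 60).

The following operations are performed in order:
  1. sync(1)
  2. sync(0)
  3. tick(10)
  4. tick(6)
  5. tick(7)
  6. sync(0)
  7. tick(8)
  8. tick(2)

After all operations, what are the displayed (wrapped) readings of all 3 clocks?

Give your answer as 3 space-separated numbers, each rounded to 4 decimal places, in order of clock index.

After op 1 sync(1): ref=0.0000 raw=[0.0000 0.0000 0.0000]
After op 2 sync(0): ref=0.0000 raw=[0.0000 0.0000 0.0000]
After op 3 tick(10): ref=10.0000 raw=[20.0000 11.0000 12.0000]
After op 4 tick(6): ref=16.0000 raw=[32.0000 17.6000 19.2000]
After op 5 tick(7): ref=23.0000 raw=[46.0000 25.3000 27.6000]
After op 6 sync(0): ref=23.0000 raw=[23.0000 25.3000 27.6000]
After op 7 tick(8): ref=31.0000 raw=[39.0000 34.1000 37.2000]
After op 8 tick(2): ref=33.0000 raw=[43.0000 36.3000 39.6000]
Wrap final raw readings (mod 60): 43.0000 mod 60 = 43.0000; 36.3000 mod 60 = 36.3000; 39.6000 mod 60 = 39.6000

Answer: 43.0000 36.3000 39.6000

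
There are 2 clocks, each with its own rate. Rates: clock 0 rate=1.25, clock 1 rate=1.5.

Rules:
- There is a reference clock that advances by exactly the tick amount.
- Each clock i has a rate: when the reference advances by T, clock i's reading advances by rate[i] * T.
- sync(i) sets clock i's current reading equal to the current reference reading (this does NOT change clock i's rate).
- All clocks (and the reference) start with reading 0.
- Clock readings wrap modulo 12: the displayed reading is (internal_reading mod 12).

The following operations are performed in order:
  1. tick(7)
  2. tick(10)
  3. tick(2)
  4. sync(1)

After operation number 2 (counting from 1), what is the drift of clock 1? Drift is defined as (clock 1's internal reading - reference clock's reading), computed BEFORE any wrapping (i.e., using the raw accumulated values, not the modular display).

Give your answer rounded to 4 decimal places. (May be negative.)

Answer: 8.5000

Derivation:
After op 1 tick(7): ref=7.0000 raw=[8.7500 10.5000]
After op 2 tick(10): ref=17.0000 raw=[21.2500 25.5000]
Drift of clock 1 after op 2: 25.5000 - 17.0000 = 8.5000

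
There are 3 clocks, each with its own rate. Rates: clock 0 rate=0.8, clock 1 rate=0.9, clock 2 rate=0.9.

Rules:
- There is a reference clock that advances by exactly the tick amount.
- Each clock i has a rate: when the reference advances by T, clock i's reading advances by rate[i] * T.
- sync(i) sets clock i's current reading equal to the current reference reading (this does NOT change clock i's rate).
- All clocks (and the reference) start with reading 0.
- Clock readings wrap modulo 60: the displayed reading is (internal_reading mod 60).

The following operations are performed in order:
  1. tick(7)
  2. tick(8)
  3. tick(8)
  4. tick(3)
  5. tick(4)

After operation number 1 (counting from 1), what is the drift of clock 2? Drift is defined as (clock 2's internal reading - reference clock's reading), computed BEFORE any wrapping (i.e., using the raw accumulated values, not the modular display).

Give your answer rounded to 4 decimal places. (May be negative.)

Answer: -0.7000

Derivation:
After op 1 tick(7): ref=7.0000 raw=[5.6000 6.3000 6.3000]
Drift of clock 2 after op 1: 6.3000 - 7.0000 = -0.7000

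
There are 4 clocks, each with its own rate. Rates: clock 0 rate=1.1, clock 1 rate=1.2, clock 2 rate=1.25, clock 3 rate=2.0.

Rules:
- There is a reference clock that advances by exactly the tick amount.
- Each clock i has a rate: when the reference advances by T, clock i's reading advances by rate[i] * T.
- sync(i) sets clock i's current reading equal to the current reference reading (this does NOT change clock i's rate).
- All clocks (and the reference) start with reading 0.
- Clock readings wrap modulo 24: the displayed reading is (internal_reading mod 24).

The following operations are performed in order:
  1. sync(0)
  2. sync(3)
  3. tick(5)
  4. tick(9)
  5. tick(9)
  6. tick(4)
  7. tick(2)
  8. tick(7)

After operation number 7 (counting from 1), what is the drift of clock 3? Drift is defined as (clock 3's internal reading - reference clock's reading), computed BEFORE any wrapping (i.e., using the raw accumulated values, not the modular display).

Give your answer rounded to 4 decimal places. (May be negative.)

After op 1 sync(0): ref=0.0000 raw=[0.0000 0.0000 0.0000 0.0000]
After op 2 sync(3): ref=0.0000 raw=[0.0000 0.0000 0.0000 0.0000]
After op 3 tick(5): ref=5.0000 raw=[5.5000 6.0000 6.2500 10.0000]
After op 4 tick(9): ref=14.0000 raw=[15.4000 16.8000 17.5000 28.0000]
After op 5 tick(9): ref=23.0000 raw=[25.3000 27.6000 28.7500 46.0000]
After op 6 tick(4): ref=27.0000 raw=[29.7000 32.4000 33.7500 54.0000]
After op 7 tick(2): ref=29.0000 raw=[31.9000 34.8000 36.2500 58.0000]
Drift of clock 3 after op 7: 58.0000 - 29.0000 = 29.0000

Answer: 29.0000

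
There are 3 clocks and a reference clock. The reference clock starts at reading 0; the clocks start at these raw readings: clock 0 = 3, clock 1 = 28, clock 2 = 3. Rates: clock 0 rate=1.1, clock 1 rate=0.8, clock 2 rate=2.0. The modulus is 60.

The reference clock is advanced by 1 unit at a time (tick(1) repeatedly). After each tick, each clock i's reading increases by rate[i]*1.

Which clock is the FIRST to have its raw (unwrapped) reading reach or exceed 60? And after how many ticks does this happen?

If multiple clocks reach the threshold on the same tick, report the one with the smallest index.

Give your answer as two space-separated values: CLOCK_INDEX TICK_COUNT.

clock 0: start=3, rate=1.1, needs 60-3 = 57; ticks = ceil(57/1.1) = ceil(51.8182) = 52; reading at tick 52 = 3 + 1.1*52 = 60.2000
clock 1: start=28, rate=0.8, needs 60-28 = 32; ticks = ceil(32/0.8) = ceil(40.0000) = 40; reading at tick 40 = 28 + 0.8*40 = 60.0000
clock 2: start=3, rate=2.0, needs 60-3 = 57; ticks = ceil(57/2.0) = ceil(28.5000) = 29; reading at tick 29 = 3 + 2.0*29 = 61.0000
Minimum tick count = 29; winners = [2]; smallest index = 2

Answer: 2 29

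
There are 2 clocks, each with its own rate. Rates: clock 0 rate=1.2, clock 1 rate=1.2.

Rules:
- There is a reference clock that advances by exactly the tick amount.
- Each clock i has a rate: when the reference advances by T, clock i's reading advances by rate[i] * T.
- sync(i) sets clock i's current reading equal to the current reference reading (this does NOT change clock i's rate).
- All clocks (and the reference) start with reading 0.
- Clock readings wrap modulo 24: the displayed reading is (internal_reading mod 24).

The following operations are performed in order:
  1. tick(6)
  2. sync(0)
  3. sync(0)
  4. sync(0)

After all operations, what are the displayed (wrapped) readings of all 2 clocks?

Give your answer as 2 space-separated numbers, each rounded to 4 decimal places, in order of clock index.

Answer: 6.0000 7.2000

Derivation:
After op 1 tick(6): ref=6.0000 raw=[7.2000 7.2000]
After op 2 sync(0): ref=6.0000 raw=[6.0000 7.2000]
After op 3 sync(0): ref=6.0000 raw=[6.0000 7.2000]
After op 4 sync(0): ref=6.0000 raw=[6.0000 7.2000]
Wrap final raw readings (mod 24): 6.0000 mod 24 = 6.0000; 7.2000 mod 24 = 7.2000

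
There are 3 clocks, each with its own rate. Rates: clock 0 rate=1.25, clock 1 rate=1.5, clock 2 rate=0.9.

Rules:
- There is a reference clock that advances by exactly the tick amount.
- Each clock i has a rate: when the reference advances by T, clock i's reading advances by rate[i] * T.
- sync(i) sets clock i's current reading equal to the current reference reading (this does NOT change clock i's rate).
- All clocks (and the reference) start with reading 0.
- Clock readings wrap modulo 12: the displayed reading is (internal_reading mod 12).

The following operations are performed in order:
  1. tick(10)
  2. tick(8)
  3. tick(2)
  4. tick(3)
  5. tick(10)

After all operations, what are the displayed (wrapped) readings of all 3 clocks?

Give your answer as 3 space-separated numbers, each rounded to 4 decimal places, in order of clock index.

Answer: 5.2500 1.5000 5.7000

Derivation:
After op 1 tick(10): ref=10.0000 raw=[12.5000 15.0000 9.0000]
After op 2 tick(8): ref=18.0000 raw=[22.5000 27.0000 16.2000]
After op 3 tick(2): ref=20.0000 raw=[25.0000 30.0000 18.0000]
After op 4 tick(3): ref=23.0000 raw=[28.7500 34.5000 20.7000]
After op 5 tick(10): ref=33.0000 raw=[41.2500 49.5000 29.7000]
Wrap final raw readings (mod 12): 41.2500 mod 12 = 5.2500; 49.5000 mod 12 = 1.5000; 29.7000 mod 12 = 5.7000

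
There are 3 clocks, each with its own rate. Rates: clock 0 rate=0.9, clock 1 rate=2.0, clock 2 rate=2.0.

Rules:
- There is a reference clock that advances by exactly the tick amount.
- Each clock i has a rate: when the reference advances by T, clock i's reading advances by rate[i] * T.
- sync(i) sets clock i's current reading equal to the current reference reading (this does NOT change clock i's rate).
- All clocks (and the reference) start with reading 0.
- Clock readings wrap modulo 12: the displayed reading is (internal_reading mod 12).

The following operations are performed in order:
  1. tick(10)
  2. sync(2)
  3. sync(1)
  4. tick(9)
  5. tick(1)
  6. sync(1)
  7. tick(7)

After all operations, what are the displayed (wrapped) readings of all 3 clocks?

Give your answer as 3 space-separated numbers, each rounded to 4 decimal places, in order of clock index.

Answer: 0.3000 10.0000 8.0000

Derivation:
After op 1 tick(10): ref=10.0000 raw=[9.0000 20.0000 20.0000]
After op 2 sync(2): ref=10.0000 raw=[9.0000 20.0000 10.0000]
After op 3 sync(1): ref=10.0000 raw=[9.0000 10.0000 10.0000]
After op 4 tick(9): ref=19.0000 raw=[17.1000 28.0000 28.0000]
After op 5 tick(1): ref=20.0000 raw=[18.0000 30.0000 30.0000]
After op 6 sync(1): ref=20.0000 raw=[18.0000 20.0000 30.0000]
After op 7 tick(7): ref=27.0000 raw=[24.3000 34.0000 44.0000]
Wrap final raw readings (mod 12): 24.3000 mod 12 = 0.3000; 34.0000 mod 12 = 10.0000; 44.0000 mod 12 = 8.0000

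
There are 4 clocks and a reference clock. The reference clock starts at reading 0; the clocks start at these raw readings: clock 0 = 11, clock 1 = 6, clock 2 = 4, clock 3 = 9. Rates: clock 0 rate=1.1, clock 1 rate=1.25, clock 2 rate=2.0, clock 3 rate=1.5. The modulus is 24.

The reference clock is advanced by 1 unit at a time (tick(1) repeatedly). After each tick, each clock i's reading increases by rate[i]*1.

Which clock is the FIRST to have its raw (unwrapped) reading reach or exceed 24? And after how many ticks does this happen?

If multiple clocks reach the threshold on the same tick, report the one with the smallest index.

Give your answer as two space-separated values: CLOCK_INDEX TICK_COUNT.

Answer: 2 10

Derivation:
clock 0: start=11, rate=1.1, needs 24-11 = 13; ticks = ceil(13/1.1) = ceil(11.8182) = 12; reading at tick 12 = 11 + 1.1*12 = 24.2000
clock 1: start=6, rate=1.25, needs 24-6 = 18; ticks = ceil(18/1.25) = ceil(14.4000) = 15; reading at tick 15 = 6 + 1.25*15 = 24.7500
clock 2: start=4, rate=2.0, needs 24-4 = 20; ticks = ceil(20/2.0) = ceil(10.0000) = 10; reading at tick 10 = 4 + 2.0*10 = 24.0000
clock 3: start=9, rate=1.5, needs 24-9 = 15; ticks = ceil(15/1.5) = ceil(10.0000) = 10; reading at tick 10 = 9 + 1.5*10 = 24.0000
Minimum tick count = 10; winners = [2, 3]; smallest index = 2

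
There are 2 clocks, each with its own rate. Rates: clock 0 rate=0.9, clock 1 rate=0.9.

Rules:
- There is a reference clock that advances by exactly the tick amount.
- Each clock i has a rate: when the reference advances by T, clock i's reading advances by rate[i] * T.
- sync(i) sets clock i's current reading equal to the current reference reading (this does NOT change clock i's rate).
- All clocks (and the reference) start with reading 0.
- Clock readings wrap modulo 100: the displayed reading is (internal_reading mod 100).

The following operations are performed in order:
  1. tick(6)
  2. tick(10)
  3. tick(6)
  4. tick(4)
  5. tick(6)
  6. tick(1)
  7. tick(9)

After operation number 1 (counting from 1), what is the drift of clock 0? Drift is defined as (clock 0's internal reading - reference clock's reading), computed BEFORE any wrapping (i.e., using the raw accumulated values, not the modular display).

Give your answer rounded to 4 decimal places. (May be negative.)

Answer: -0.6000

Derivation:
After op 1 tick(6): ref=6.0000 raw=[5.4000 5.4000]
Drift of clock 0 after op 1: 5.4000 - 6.0000 = -0.6000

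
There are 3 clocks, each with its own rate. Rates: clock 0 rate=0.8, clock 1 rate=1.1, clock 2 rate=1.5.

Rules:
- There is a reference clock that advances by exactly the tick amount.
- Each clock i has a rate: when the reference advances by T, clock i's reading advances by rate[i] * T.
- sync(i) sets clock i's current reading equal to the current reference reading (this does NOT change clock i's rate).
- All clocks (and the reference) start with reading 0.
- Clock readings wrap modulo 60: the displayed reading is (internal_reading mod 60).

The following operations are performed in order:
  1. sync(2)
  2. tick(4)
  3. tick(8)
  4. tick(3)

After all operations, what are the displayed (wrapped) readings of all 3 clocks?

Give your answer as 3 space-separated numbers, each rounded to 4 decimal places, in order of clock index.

Answer: 12.0000 16.5000 22.5000

Derivation:
After op 1 sync(2): ref=0.0000 raw=[0.0000 0.0000 0.0000]
After op 2 tick(4): ref=4.0000 raw=[3.2000 4.4000 6.0000]
After op 3 tick(8): ref=12.0000 raw=[9.6000 13.2000 18.0000]
After op 4 tick(3): ref=15.0000 raw=[12.0000 16.5000 22.5000]
Wrap final raw readings (mod 60): 12.0000 mod 60 = 12.0000; 16.5000 mod 60 = 16.5000; 22.5000 mod 60 = 22.5000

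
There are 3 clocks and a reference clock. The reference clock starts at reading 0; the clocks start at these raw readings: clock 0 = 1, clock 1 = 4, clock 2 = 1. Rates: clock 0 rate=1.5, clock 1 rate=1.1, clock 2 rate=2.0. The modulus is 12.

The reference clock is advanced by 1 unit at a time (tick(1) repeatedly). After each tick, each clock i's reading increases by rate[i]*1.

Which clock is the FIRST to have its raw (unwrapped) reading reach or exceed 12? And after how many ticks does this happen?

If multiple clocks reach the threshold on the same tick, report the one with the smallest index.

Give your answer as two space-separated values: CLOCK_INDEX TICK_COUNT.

clock 0: start=1, rate=1.5, needs 12-1 = 11; ticks = ceil(11/1.5) = ceil(7.3333) = 8; reading at tick 8 = 1 + 1.5*8 = 13.0000
clock 1: start=4, rate=1.1, needs 12-4 = 8; ticks = ceil(8/1.1) = ceil(7.2727) = 8; reading at tick 8 = 4 + 1.1*8 = 12.8000
clock 2: start=1, rate=2.0, needs 12-1 = 11; ticks = ceil(11/2.0) = ceil(5.5000) = 6; reading at tick 6 = 1 + 2.0*6 = 13.0000
Minimum tick count = 6; winners = [2]; smallest index = 2

Answer: 2 6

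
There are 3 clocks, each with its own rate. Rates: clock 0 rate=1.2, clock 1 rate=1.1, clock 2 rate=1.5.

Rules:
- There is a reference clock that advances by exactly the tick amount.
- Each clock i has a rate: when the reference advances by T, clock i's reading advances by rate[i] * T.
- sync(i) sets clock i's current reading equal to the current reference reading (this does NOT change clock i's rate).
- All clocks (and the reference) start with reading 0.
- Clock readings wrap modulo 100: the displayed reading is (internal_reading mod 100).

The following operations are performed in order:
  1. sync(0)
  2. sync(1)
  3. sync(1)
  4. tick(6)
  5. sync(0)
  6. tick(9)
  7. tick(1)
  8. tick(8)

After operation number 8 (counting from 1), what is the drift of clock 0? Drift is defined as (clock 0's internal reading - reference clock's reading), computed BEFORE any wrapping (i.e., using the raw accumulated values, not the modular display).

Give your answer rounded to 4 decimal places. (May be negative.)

After op 1 sync(0): ref=0.0000 raw=[0.0000 0.0000 0.0000]
After op 2 sync(1): ref=0.0000 raw=[0.0000 0.0000 0.0000]
After op 3 sync(1): ref=0.0000 raw=[0.0000 0.0000 0.0000]
After op 4 tick(6): ref=6.0000 raw=[7.2000 6.6000 9.0000]
After op 5 sync(0): ref=6.0000 raw=[6.0000 6.6000 9.0000]
After op 6 tick(9): ref=15.0000 raw=[16.8000 16.5000 22.5000]
After op 7 tick(1): ref=16.0000 raw=[18.0000 17.6000 24.0000]
After op 8 tick(8): ref=24.0000 raw=[27.6000 26.4000 36.0000]
Drift of clock 0 after op 8: 27.6000 - 24.0000 = 3.6000

Answer: 3.6000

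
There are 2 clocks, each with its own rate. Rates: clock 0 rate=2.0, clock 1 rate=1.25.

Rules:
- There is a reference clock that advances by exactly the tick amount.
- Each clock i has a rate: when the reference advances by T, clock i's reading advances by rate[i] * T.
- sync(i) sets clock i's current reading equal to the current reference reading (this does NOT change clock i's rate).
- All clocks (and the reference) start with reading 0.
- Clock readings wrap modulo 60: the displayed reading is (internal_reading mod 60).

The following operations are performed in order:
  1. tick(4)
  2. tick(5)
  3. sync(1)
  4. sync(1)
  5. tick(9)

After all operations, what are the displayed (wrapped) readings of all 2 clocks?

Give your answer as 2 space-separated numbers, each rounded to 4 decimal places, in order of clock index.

Answer: 36.0000 20.2500

Derivation:
After op 1 tick(4): ref=4.0000 raw=[8.0000 5.0000]
After op 2 tick(5): ref=9.0000 raw=[18.0000 11.2500]
After op 3 sync(1): ref=9.0000 raw=[18.0000 9.0000]
After op 4 sync(1): ref=9.0000 raw=[18.0000 9.0000]
After op 5 tick(9): ref=18.0000 raw=[36.0000 20.2500]
Wrap final raw readings (mod 60): 36.0000 mod 60 = 36.0000; 20.2500 mod 60 = 20.2500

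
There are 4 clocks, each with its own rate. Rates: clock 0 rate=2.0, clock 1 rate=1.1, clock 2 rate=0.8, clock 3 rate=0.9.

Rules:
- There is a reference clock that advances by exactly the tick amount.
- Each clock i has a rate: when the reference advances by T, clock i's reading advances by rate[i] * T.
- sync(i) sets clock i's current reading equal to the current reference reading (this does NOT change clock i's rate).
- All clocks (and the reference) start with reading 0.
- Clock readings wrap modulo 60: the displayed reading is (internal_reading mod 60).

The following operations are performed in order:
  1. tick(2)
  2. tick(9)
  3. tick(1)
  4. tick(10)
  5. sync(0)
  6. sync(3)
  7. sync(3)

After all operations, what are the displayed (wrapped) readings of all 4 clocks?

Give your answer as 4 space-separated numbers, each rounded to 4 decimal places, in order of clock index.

Answer: 22.0000 24.2000 17.6000 22.0000

Derivation:
After op 1 tick(2): ref=2.0000 raw=[4.0000 2.2000 1.6000 1.8000]
After op 2 tick(9): ref=11.0000 raw=[22.0000 12.1000 8.8000 9.9000]
After op 3 tick(1): ref=12.0000 raw=[24.0000 13.2000 9.6000 10.8000]
After op 4 tick(10): ref=22.0000 raw=[44.0000 24.2000 17.6000 19.8000]
After op 5 sync(0): ref=22.0000 raw=[22.0000 24.2000 17.6000 19.8000]
After op 6 sync(3): ref=22.0000 raw=[22.0000 24.2000 17.6000 22.0000]
After op 7 sync(3): ref=22.0000 raw=[22.0000 24.2000 17.6000 22.0000]
Wrap final raw readings (mod 60): 22.0000 mod 60 = 22.0000; 24.2000 mod 60 = 24.2000; 17.6000 mod 60 = 17.6000; 22.0000 mod 60 = 22.0000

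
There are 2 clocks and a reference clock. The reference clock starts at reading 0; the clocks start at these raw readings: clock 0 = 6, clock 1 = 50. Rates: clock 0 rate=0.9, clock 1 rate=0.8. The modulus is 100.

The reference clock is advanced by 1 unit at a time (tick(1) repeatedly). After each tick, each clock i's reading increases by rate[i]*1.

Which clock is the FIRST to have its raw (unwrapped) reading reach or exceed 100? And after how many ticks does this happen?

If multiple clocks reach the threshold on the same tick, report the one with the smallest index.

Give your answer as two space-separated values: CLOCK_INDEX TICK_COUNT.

Answer: 1 63

Derivation:
clock 0: start=6, rate=0.9, needs 100-6 = 94; ticks = ceil(94/0.9) = ceil(104.4444) = 105; reading at tick 105 = 6 + 0.9*105 = 100.5000
clock 1: start=50, rate=0.8, needs 100-50 = 50; ticks = ceil(50/0.8) = ceil(62.5000) = 63; reading at tick 63 = 50 + 0.8*63 = 100.4000
Minimum tick count = 63; winners = [1]; smallest index = 1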